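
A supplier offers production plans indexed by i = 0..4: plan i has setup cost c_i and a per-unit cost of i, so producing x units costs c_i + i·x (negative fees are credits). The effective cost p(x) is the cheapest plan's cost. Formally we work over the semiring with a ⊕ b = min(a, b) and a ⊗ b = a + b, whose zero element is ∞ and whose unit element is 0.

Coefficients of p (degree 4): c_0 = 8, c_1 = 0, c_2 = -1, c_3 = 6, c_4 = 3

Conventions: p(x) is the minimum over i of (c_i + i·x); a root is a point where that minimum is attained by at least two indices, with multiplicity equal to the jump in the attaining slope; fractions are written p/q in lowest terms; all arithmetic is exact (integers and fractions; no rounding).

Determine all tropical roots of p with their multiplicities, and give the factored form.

hull edge (i=0, c=8) to (i=1, c=0): slope -8, span 1
hull edge (i=1, c=0) to (i=2, c=-1): slope -1, span 1
hull edge (i=2, c=-1) to (i=4, c=3): slope 2, span 2
Factored form: p(x) = 3 ⊗ (x ⊕ (-2)) ⊗ (x ⊕ (-2)) ⊗ (x ⊕ 1) ⊗ (x ⊕ 8)
Answer: roots = -2 (mult 2), 1 (mult 1), 8 (mult 1)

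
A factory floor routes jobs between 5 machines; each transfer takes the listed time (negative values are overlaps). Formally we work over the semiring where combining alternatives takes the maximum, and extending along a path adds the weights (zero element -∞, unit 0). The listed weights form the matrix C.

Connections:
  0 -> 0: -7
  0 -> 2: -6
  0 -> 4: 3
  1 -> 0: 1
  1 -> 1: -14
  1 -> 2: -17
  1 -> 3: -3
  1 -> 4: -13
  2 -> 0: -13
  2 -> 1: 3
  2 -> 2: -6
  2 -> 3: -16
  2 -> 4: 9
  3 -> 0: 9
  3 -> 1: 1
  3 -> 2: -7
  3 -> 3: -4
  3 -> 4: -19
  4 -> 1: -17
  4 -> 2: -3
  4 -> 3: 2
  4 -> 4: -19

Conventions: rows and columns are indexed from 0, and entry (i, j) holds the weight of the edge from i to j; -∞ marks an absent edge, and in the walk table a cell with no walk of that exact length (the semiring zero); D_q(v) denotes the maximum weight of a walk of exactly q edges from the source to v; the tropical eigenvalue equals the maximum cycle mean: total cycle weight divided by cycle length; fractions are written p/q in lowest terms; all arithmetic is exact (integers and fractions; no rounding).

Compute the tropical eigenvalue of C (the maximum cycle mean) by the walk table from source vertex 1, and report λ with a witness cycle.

q=0: [-∞, 0, -∞, -∞, -∞]
q=1: [1, -14, -17, -3, -13]
q=2: [6, -2, -5, -7, 4]
q=3: [2, -2, 1, 6, 9]
q=4: [15, 7, 6, 11, 10]
q=5: [20, 12, 9, 12, 18]
Optimal cycle mean attained by: cycle 0->4->3->0, total 3 + 2 + 9, length 3.
Answer: λ = 14/3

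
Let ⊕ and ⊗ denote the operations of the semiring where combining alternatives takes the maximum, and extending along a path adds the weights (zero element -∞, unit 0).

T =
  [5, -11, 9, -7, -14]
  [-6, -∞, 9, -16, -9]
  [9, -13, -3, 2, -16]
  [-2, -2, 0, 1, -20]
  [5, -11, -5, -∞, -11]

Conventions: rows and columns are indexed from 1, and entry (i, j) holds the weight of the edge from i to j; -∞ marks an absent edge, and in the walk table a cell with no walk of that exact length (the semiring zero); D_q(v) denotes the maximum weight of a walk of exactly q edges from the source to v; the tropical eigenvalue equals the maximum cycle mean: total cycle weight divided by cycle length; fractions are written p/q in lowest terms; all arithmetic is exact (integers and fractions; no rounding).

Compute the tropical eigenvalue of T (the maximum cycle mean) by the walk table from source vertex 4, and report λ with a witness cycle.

q=0: [-∞, -∞, -∞, 0, -∞]
q=1: [-2, -2, 0, 1, -20]
q=2: [9, -1, 7, 2, -11]
q=3: [16, 0, 18, 9, -5]
q=4: [27, 7, 25, 20, 2]
q=5: [34, 18, 36, 27, 13]
Optimal cycle mean attained by: cycle 1->3->1, total 9 + 9, length 2.
Answer: λ = 9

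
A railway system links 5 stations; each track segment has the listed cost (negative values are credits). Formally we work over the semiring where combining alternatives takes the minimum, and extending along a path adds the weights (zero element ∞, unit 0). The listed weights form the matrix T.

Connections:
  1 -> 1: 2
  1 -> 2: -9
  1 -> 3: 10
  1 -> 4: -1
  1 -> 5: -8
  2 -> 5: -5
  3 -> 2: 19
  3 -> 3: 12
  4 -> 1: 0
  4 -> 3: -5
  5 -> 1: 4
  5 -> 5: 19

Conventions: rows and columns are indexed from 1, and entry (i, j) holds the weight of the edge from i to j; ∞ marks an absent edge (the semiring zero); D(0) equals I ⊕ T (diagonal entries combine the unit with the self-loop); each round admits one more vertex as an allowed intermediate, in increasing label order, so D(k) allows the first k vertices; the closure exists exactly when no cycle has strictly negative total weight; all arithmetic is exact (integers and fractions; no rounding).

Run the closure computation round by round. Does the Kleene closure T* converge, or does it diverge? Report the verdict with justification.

D(0):
  [0, -9, 10, -1, -8]
  [∞, 0, ∞, ∞, -5]
  [∞, 19, 0, ∞, ∞]
  [0, ∞, -5, 0, ∞]
  [4, ∞, ∞, ∞, 0]
Detection: at round 1, diagonal entry (4, 4) turns strictly negative.
Key observation: the cycle 4->1->4 has total weight 0 + (-1), which is strictly negative.
Answer: DIVERGES — negative cycle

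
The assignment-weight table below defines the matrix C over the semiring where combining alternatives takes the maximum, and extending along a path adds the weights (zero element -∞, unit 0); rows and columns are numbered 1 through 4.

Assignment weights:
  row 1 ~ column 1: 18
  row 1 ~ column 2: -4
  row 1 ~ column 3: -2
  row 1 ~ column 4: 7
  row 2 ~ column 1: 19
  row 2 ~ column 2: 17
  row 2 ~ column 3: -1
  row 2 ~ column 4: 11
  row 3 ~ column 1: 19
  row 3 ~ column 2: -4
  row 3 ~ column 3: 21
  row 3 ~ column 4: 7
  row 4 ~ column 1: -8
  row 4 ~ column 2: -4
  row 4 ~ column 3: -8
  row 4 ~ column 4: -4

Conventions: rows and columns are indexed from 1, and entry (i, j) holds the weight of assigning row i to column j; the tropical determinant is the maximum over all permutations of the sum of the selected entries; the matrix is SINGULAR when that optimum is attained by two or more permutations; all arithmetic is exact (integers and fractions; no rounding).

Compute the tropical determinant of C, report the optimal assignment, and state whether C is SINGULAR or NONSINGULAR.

σ = (1, 2, 3, 4): 18 + 17 + 21 + (-4) = 52
σ = (1, 2, 4, 3): 18 + 17 + 7 + (-8) = 34
σ = (1, 3, 2, 4): 18 + (-1) + (-4) + (-4) = 9
σ = (1, 3, 4, 2): 18 + (-1) + 7 + (-4) = 20
σ = (1, 4, 2, 3): 18 + 11 + (-4) + (-8) = 17
σ = (1, 4, 3, 2): 18 + 11 + 21 + (-4) = 46
σ = (2, 1, 3, 4): (-4) + 19 + 21 + (-4) = 32
σ = (2, 1, 4, 3): (-4) + 19 + 7 + (-8) = 14
σ = (2, 3, 1, 4): (-4) + (-1) + 19 + (-4) = 10
σ = (2, 3, 4, 1): (-4) + (-1) + 7 + (-8) = -6
σ = (2, 4, 1, 3): (-4) + 11 + 19 + (-8) = 18
σ = (2, 4, 3, 1): (-4) + 11 + 21 + (-8) = 20
σ = (3, 1, 2, 4): (-2) + 19 + (-4) + (-4) = 9
σ = (3, 1, 4, 2): (-2) + 19 + 7 + (-4) = 20
σ = (3, 2, 1, 4): (-2) + 17 + 19 + (-4) = 30
σ = (3, 2, 4, 1): (-2) + 17 + 7 + (-8) = 14
σ = (3, 4, 1, 2): (-2) + 11 + 19 + (-4) = 24
σ = (3, 4, 2, 1): (-2) + 11 + (-4) + (-8) = -3
σ = (4, 1, 2, 3): 7 + 19 + (-4) + (-8) = 14
σ = (4, 1, 3, 2): 7 + 19 + 21 + (-4) = 43
σ = (4, 2, 1, 3): 7 + 17 + 19 + (-8) = 35
σ = (4, 2, 3, 1): 7 + 17 + 21 + (-8) = 37
σ = (4, 3, 1, 2): 7 + (-1) + 19 + (-4) = 21
σ = (4, 3, 2, 1): 7 + (-1) + (-4) + (-8) = -6
Optimal value attained by: σ = (1, 2, 3, 4).
Answer: det⊕(C) = 52; verdict: NONSINGULAR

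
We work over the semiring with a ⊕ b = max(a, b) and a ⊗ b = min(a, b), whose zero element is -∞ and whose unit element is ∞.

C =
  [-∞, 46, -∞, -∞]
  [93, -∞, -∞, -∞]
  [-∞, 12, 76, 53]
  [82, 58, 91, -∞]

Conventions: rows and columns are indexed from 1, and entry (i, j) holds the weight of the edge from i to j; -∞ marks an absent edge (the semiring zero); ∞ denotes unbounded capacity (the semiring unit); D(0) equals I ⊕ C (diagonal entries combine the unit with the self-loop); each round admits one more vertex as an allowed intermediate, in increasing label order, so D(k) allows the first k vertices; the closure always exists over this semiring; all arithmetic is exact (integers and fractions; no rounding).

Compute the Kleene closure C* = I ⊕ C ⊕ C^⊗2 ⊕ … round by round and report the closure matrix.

D(0):
  [∞, 46, -∞, -∞]
  [93, ∞, -∞, -∞]
  [-∞, 12, ∞, 53]
  [82, 58, 91, ∞]
D(1):
  [∞, 46, -∞, -∞]
  [93, ∞, -∞, -∞]
  [-∞, 12, ∞, 53]
  [82, 58, 91, ∞]
D(2):
  [∞, 46, -∞, -∞]
  [93, ∞, -∞, -∞]
  [12, 12, ∞, 53]
  [82, 58, 91, ∞]
D(3):
  [∞, 46, -∞, -∞]
  [93, ∞, -∞, -∞]
  [12, 12, ∞, 53]
  [82, 58, 91, ∞]
D(4):
  [∞, 46, -∞, -∞]
  [93, ∞, -∞, -∞]
  [53, 53, ∞, 53]
  [82, 58, 91, ∞]
Answer: C* = [[∞, 46, -∞, -∞], [93, ∞, -∞, -∞], [53, 53, ∞, 53], [82, 58, 91, ∞]]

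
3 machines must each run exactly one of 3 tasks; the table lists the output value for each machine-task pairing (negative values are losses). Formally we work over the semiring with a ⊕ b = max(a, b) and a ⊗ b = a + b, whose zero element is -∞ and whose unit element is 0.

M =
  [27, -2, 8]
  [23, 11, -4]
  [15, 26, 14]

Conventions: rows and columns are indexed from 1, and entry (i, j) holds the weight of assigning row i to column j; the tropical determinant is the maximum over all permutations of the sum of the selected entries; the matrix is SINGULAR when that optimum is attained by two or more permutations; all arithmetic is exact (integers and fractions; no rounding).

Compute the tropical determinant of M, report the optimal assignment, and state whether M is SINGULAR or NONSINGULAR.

σ = (1, 2, 3): 27 + 11 + 14 = 52
σ = (1, 3, 2): 27 + (-4) + 26 = 49
σ = (2, 1, 3): (-2) + 23 + 14 = 35
σ = (2, 3, 1): (-2) + (-4) + 15 = 9
σ = (3, 1, 2): 8 + 23 + 26 = 57
σ = (3, 2, 1): 8 + 11 + 15 = 34
Optimal value attained by: σ = (3, 1, 2).
Answer: det⊕(M) = 57; verdict: NONSINGULAR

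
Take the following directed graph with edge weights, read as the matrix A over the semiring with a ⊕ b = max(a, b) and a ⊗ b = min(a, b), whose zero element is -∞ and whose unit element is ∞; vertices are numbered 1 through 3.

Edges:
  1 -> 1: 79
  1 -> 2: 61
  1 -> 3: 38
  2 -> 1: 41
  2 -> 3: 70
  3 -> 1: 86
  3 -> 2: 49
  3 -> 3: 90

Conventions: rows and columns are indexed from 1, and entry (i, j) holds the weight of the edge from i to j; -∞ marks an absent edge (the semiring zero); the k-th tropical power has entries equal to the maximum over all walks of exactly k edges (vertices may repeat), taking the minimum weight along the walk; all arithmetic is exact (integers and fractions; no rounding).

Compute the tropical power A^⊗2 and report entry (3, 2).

A^⊗2:
  [79, 61, 61]
  [70, 49, 70]
  [86, 61, 90]
Key observation: the optimum is the walk 3->1->2, with weight 86 min 61 = 61.
Optimal value attained by: walk 3->1->2.
Answer: (A^⊗2)[3][2] = 61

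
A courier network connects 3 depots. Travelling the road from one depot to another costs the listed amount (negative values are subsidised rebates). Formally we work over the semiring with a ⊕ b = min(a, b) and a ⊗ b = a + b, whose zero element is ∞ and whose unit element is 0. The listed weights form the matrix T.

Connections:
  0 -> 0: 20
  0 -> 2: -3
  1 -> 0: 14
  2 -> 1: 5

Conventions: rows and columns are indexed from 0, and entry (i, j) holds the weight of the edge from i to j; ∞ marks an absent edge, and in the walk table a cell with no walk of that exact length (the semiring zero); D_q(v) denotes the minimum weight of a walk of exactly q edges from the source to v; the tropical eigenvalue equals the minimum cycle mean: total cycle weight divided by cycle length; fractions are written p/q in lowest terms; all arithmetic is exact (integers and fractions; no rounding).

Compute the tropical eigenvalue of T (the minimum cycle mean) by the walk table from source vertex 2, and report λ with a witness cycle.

q=0: [∞, ∞, 0]
q=1: [∞, 5, ∞]
q=2: [19, ∞, ∞]
q=3: [39, ∞, 16]
Optimal cycle mean attained by: cycle 0->2->1->0, total (-3) + 5 + 14, length 3.
Answer: λ = 16/3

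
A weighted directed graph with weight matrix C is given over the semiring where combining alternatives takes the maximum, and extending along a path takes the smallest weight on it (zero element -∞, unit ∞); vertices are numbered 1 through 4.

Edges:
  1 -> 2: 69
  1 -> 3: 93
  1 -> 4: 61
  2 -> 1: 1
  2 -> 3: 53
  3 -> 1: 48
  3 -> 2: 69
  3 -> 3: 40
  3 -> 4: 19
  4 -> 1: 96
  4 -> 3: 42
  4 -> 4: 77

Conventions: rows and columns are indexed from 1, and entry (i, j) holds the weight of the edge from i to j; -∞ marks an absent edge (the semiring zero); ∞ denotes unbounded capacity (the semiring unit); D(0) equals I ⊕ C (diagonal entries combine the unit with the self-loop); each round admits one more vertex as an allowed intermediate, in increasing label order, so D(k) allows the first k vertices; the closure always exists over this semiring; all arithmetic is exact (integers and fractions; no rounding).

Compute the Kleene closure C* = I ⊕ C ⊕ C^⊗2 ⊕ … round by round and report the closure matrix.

D(0):
  [∞, 69, 93, 61]
  [1, ∞, 53, -∞]
  [48, 69, ∞, 19]
  [96, -∞, 42, ∞]
D(1):
  [∞, 69, 93, 61]
  [1, ∞, 53, 1]
  [48, 69, ∞, 48]
  [96, 69, 93, ∞]
D(2):
  [∞, 69, 93, 61]
  [1, ∞, 53, 1]
  [48, 69, ∞, 48]
  [96, 69, 93, ∞]
D(3):
  [∞, 69, 93, 61]
  [48, ∞, 53, 48]
  [48, 69, ∞, 48]
  [96, 69, 93, ∞]
D(4):
  [∞, 69, 93, 61]
  [48, ∞, 53, 48]
  [48, 69, ∞, 48]
  [96, 69, 93, ∞]
Answer: C* = [[∞, 69, 93, 61], [48, ∞, 53, 48], [48, 69, ∞, 48], [96, 69, 93, ∞]]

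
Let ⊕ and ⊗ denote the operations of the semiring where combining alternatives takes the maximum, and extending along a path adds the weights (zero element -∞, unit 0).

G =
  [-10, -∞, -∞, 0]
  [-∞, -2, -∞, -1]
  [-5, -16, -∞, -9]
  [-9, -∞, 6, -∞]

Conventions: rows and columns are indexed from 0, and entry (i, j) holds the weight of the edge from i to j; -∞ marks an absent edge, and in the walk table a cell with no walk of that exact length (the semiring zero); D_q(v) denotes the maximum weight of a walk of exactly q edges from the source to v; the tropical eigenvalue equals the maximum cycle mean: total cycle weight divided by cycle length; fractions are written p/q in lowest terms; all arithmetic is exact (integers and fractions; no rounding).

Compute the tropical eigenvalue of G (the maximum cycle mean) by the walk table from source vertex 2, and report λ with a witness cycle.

q=0: [-∞, -∞, 0, -∞]
q=1: [-5, -16, -∞, -9]
q=2: [-15, -18, -3, -5]
q=3: [-8, -19, 1, -12]
q=4: [-4, -15, -6, -8]
Optimal cycle mean attained by: cycle 0->3->2->0, total 0 + 6 + (-5), length 3.
Answer: λ = 1/3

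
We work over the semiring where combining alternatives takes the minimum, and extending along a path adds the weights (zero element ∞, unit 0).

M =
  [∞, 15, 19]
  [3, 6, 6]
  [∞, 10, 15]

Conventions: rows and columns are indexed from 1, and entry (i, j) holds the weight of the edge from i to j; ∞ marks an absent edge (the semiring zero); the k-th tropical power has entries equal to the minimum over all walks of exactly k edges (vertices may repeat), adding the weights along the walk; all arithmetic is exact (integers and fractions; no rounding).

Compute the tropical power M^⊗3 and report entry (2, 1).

M^⊗2:
  [18, 21, 21]
  [9, 12, 12]
  [13, 16, 16]
M^⊗3:
  [24, 27, 27]
  [15, 18, 18]
  [19, 22, 22]
Key observation: the optimum is the walk 2->2->2->1, with weight 6 + 6 + 3 = 15.
Optimal value attained by: walk 2->2->2->1.
Answer: (M^⊗3)[2][1] = 15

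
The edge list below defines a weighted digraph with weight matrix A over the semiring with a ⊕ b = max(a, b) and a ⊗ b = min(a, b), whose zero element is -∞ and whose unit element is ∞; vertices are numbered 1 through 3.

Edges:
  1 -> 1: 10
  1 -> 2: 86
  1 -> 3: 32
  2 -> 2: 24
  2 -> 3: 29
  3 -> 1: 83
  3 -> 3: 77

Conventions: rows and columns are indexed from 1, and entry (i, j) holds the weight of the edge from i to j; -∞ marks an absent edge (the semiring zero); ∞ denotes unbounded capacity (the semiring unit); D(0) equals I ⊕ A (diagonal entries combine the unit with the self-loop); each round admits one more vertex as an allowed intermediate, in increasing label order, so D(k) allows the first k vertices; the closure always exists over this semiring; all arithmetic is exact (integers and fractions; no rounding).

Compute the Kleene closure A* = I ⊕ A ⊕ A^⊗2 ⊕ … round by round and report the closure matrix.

D(0):
  [∞, 86, 32]
  [-∞, ∞, 29]
  [83, -∞, ∞]
D(1):
  [∞, 86, 32]
  [-∞, ∞, 29]
  [83, 83, ∞]
D(2):
  [∞, 86, 32]
  [-∞, ∞, 29]
  [83, 83, ∞]
D(3):
  [∞, 86, 32]
  [29, ∞, 29]
  [83, 83, ∞]
Answer: A* = [[∞, 86, 32], [29, ∞, 29], [83, 83, ∞]]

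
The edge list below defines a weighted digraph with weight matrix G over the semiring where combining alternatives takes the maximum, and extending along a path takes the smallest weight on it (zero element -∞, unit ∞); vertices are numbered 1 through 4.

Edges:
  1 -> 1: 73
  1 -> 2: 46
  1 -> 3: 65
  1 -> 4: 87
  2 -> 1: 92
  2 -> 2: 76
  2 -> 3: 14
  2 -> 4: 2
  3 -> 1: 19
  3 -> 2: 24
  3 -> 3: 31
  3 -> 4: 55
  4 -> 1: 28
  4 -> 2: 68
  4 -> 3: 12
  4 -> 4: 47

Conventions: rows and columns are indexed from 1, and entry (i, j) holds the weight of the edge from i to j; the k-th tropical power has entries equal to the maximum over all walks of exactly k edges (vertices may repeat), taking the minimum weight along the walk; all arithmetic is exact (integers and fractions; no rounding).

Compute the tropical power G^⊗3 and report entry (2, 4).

G^⊗2:
  [73, 68, 65, 73]
  [76, 76, 65, 87]
  [28, 55, 31, 47]
  [68, 68, 28, 47]
G^⊗3:
  [73, 68, 65, 73]
  [76, 76, 65, 76]
  [55, 55, 31, 47]
  [68, 68, 65, 68]
Key observation: the optimum is the walk 2->2->1->4, with weight 76 min 92 min 87 = 76.
Optimal value attained by: walk 2->2->1->4.
Answer: (G^⊗3)[2][4] = 76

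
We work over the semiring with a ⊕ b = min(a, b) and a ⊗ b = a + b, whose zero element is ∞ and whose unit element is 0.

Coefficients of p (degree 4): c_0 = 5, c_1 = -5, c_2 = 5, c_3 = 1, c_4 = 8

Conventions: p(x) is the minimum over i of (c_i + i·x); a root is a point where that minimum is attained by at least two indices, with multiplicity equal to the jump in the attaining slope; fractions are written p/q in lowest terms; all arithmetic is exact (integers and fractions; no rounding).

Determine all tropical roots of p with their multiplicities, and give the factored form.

hull edge (i=0, c=5) to (i=1, c=-5): slope -10, span 1
hull edge (i=1, c=-5) to (i=3, c=1): slope 3, span 2
hull edge (i=3, c=1) to (i=4, c=8): slope 7, span 1
Factored form: p(x) = 8 ⊗ (x ⊕ (-7)) ⊗ (x ⊕ (-3)) ⊗ (x ⊕ (-3)) ⊗ (x ⊕ 10)
Answer: roots = -7 (mult 1), -3 (mult 2), 10 (mult 1)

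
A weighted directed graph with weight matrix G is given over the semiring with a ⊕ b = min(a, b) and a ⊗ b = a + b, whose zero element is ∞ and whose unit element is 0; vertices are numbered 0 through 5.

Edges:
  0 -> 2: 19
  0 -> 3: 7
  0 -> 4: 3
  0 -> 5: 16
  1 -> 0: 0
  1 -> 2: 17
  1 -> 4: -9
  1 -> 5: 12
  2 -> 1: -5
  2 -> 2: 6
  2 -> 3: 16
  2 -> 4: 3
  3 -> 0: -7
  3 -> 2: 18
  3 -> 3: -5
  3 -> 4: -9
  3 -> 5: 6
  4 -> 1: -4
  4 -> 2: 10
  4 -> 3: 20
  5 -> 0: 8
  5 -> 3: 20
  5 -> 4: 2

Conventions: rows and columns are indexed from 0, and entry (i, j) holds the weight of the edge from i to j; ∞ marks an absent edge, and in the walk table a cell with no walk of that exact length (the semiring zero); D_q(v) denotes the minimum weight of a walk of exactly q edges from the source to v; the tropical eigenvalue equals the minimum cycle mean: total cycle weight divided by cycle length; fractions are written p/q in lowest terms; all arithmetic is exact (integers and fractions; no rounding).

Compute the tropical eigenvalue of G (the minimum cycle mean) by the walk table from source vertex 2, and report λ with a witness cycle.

q=0: [∞, ∞, 0, ∞, ∞, ∞]
q=1: [∞, -5, 6, 16, 3, ∞]
q=2: [-5, -1, 12, 11, -14, 7]
q=3: [-1, -18, -4, 2, -10, 11]
q=4: [-18, -14, -1, -3, -27, -6]
q=5: [-14, -31, -17, -11, -23, -2]
q=6: [-31, -27, -14, -16, -40, -19]
Optimal cycle mean attained by: cycle 1->4->1, total (-9) + (-4), length 2.
Answer: λ = -13/2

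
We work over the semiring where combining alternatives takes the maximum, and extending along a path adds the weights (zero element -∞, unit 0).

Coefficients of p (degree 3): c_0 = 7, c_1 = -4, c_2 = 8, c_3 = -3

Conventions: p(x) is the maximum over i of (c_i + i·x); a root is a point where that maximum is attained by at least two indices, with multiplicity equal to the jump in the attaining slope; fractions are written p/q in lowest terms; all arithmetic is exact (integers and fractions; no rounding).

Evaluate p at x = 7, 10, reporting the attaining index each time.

p(7) = max(7+0·7=7, -4+1·7=3, 8+2·7=22, -3+3·7=18) = 22 (attained by i=2)
p(10) = max(7+0·10=7, -4+1·10=6, 8+2·10=28, -3+3·10=27) = 28 (attained by i=2)
Answer: p(7) = 22; p(10) = 28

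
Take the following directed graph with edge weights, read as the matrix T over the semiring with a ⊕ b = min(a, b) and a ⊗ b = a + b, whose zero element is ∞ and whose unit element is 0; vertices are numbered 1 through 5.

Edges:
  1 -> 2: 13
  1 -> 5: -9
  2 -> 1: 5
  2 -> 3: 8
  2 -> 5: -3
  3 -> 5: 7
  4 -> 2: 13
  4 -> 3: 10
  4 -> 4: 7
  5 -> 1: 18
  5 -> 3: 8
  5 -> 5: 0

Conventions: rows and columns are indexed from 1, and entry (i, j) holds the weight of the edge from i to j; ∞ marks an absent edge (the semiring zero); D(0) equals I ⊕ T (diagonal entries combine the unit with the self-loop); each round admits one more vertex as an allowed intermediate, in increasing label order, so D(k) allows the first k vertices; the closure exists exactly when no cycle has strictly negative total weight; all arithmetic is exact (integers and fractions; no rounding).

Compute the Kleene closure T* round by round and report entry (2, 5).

D(0):
  [0, 13, ∞, ∞, -9]
  [5, 0, 8, ∞, -3]
  [∞, ∞, 0, ∞, 7]
  [∞, 13, 10, 0, ∞]
  [18, ∞, 8, ∞, 0]
D(1):
  [0, 13, ∞, ∞, -9]
  [5, 0, 8, ∞, -4]
  [∞, ∞, 0, ∞, 7]
  [∞, 13, 10, 0, ∞]
  [18, 31, 8, ∞, 0]
D(2):
  [0, 13, 21, ∞, -9]
  [5, 0, 8, ∞, -4]
  [∞, ∞, 0, ∞, 7]
  [18, 13, 10, 0, 9]
  [18, 31, 8, ∞, 0]
D(3):
  [0, 13, 21, ∞, -9]
  [5, 0, 8, ∞, -4]
  [∞, ∞, 0, ∞, 7]
  [18, 13, 10, 0, 9]
  [18, 31, 8, ∞, 0]
D(4):
  [0, 13, 21, ∞, -9]
  [5, 0, 8, ∞, -4]
  [∞, ∞, 0, ∞, 7]
  [18, 13, 10, 0, 9]
  [18, 31, 8, ∞, 0]
D(5):
  [0, 13, -1, ∞, -9]
  [5, 0, 4, ∞, -4]
  [25, 38, 0, ∞, 7]
  [18, 13, 10, 0, 9]
  [18, 31, 8, ∞, 0]
Answer: T*[2][5] = -4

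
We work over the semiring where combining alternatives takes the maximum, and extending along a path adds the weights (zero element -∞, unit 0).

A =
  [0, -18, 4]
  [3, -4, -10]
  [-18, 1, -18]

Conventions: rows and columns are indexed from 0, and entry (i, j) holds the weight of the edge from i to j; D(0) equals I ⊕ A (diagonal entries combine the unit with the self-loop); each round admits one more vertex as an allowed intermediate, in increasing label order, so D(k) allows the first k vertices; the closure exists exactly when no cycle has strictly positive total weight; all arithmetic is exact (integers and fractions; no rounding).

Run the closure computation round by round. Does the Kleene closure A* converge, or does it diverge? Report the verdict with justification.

D(0):
  [0, -18, 4]
  [3, 0, -10]
  [-18, 1, 0]
D(1):
  [0, -18, 4]
  [3, 0, 7]
  [-18, 1, 0]
Detection: at round 2, diagonal entry (2, 2) turns strictly positive.
Key observation: the cycle 2->1->0->2 has total weight 1 + 3 + 4, which is strictly positive.
Answer: DIVERGES — positive cycle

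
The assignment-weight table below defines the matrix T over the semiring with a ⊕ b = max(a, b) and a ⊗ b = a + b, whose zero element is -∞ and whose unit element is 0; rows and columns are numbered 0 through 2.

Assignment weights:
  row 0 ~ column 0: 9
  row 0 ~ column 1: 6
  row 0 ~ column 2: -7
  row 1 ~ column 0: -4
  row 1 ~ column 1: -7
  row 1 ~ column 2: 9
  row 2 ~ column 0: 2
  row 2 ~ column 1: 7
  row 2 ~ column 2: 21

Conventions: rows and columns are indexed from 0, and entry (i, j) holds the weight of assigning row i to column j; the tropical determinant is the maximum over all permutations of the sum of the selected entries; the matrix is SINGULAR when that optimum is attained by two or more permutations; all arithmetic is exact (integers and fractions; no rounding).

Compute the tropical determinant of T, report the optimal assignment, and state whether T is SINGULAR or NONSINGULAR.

σ = (0, 1, 2): 9 + (-7) + 21 = 23
σ = (0, 2, 1): 9 + 9 + 7 = 25
σ = (1, 0, 2): 6 + (-4) + 21 = 23
σ = (1, 2, 0): 6 + 9 + 2 = 17
σ = (2, 0, 1): (-7) + (-4) + 7 = -4
σ = (2, 1, 0): (-7) + (-7) + 2 = -12
Optimal value attained by: σ = (0, 2, 1).
Answer: det⊕(T) = 25; verdict: NONSINGULAR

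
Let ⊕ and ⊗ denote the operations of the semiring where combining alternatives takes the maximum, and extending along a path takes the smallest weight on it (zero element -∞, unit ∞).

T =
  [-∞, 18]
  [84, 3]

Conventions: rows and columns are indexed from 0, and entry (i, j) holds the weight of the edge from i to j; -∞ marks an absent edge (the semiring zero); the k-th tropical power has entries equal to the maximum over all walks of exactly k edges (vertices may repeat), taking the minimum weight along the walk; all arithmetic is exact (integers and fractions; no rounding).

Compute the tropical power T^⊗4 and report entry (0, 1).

T^⊗2:
  [18, 3]
  [3, 18]
T^⊗3:
  [3, 18]
  [18, 3]
T^⊗4:
  [18, 3]
  [3, 18]
Key observation: the optimum is the walk 0->1->0->1->1, with weight 18 min 84 min 18 min 3 = 3.
Optimal value attained by: walk 0->1->0->1->1.
Answer: (T^⊗4)[0][1] = 3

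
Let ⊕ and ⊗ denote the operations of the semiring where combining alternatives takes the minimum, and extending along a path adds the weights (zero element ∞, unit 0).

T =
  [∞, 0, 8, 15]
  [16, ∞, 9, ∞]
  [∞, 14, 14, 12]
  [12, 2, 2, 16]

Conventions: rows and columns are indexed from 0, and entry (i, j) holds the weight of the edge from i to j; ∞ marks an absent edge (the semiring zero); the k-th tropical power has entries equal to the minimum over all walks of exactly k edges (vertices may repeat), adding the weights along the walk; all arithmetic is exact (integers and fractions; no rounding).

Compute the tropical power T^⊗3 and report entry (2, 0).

T^⊗2:
  [16, 17, 9, 20]
  [∞, 16, 23, 21]
  [24, 14, 14, 26]
  [18, 12, 11, 14]
T^⊗3:
  [32, 16, 22, 21]
  [32, 23, 23, 35]
  [30, 24, 23, 26]
  [26, 16, 16, 23]
Key observation: the optimum is the walk 2->3->1->0, with weight 12 + 2 + 16 = 30.
Optimal value attained by: walk 2->3->1->0.
Answer: (T^⊗3)[2][0] = 30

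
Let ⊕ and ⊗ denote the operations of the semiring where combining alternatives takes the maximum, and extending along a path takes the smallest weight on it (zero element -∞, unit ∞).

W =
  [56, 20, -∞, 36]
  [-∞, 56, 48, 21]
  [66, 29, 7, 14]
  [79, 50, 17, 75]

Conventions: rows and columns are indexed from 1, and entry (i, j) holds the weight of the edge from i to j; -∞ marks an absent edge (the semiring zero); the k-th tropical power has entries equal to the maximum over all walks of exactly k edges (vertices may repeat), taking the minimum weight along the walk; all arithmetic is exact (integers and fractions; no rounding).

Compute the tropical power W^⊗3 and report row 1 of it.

W^⊗2:
  [56, 36, 20, 36]
  [48, 56, 48, 21]
  [56, 29, 29, 36]
  [75, 50, 48, 75]
W^⊗3:
  [56, 36, 36, 36]
  [48, 56, 48, 36]
  [56, 36, 29, 36]
  [75, 50, 48, 75]
Answer: row 1 of W^⊗3 = [56, 36, 36, 36]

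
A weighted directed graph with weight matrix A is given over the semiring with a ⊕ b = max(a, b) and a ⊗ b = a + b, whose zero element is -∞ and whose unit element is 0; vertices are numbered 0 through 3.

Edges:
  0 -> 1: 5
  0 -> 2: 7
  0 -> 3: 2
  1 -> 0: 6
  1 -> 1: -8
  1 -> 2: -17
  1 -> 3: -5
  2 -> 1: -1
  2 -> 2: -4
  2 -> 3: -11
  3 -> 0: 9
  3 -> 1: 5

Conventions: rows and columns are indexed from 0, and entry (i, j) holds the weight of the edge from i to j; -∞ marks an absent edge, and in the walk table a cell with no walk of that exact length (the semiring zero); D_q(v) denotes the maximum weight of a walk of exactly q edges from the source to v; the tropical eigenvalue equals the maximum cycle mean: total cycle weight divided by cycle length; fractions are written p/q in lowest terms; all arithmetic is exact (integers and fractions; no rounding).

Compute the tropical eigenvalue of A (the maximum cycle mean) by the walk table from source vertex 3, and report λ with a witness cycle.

q=0: [-∞, -∞, -∞, 0]
q=1: [9, 5, -∞, -∞]
q=2: [11, 14, 16, 11]
q=3: [20, 16, 18, 13]
q=4: [22, 25, 27, 22]
Optimal cycle mean attained by: cycle 0->1->0, total 5 + 6, length 2.
Answer: λ = 11/2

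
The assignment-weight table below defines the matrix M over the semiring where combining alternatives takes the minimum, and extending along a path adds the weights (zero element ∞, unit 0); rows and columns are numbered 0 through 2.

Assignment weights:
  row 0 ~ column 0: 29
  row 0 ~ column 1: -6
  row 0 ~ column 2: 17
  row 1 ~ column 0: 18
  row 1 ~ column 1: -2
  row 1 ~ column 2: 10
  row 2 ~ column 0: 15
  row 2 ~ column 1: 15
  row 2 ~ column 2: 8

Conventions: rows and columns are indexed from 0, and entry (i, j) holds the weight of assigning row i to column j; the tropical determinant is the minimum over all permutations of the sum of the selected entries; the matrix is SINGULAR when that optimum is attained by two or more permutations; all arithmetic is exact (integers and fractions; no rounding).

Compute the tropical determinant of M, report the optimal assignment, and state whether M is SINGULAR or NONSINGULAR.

σ = (0, 1, 2): 29 + (-2) + 8 = 35
σ = (0, 2, 1): 29 + 10 + 15 = 54
σ = (1, 0, 2): (-6) + 18 + 8 = 20
σ = (1, 2, 0): (-6) + 10 + 15 = 19
σ = (2, 0, 1): 17 + 18 + 15 = 50
σ = (2, 1, 0): 17 + (-2) + 15 = 30
Optimal value attained by: σ = (1, 2, 0).
Answer: det⊕(M) = 19; verdict: NONSINGULAR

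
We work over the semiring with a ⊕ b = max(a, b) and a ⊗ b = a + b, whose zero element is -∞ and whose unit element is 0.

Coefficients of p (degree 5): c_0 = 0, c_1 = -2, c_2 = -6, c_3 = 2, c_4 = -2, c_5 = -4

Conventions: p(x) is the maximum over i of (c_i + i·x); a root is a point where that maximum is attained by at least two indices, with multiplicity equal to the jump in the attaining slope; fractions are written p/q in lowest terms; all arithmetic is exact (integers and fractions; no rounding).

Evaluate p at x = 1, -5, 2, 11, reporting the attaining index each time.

p(1) = max(0+0·1=0, -2+1·1=-1, -6+2·1=-4, 2+3·1=5, -2+4·1=2, -4+5·1=1) = 5 (attained by i=3)
p(-5) = max(0+0·(-5)=0, -2+1·(-5)=-7, -6+2·(-5)=-16, 2+3·(-5)=-13, -2+4·(-5)=-22, -4+5·(-5)=-29) = 0 (attained by i=0)
p(2) = max(0+0·2=0, -2+1·2=0, -6+2·2=-2, 2+3·2=8, -2+4·2=6, -4+5·2=6) = 8 (attained by i=3)
p(11) = max(0+0·11=0, -2+1·11=9, -6+2·11=16, 2+3·11=35, -2+4·11=42, -4+5·11=51) = 51 (attained by i=5)
Answer: p(1) = 5; p(-5) = 0; p(2) = 8; p(11) = 51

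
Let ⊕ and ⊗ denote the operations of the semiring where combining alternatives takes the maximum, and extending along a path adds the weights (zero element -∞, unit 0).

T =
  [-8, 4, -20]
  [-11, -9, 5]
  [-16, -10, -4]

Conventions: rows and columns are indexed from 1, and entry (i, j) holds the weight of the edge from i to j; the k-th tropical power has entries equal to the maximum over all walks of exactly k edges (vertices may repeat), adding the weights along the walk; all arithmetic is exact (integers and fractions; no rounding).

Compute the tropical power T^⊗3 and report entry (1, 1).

T^⊗2:
  [-7, -4, 9]
  [-11, -5, 1]
  [-20, -12, -5]
T^⊗3:
  [-7, -1, 5]
  [-15, -7, 0]
  [-21, -15, -7]
Key observation: the optimum is the walk 1->2->3->1, with weight 4 + 5 + (-16) = -7.
Optimal value attained by: walk 1->2->3->1.
Answer: (T^⊗3)[1][1] = -7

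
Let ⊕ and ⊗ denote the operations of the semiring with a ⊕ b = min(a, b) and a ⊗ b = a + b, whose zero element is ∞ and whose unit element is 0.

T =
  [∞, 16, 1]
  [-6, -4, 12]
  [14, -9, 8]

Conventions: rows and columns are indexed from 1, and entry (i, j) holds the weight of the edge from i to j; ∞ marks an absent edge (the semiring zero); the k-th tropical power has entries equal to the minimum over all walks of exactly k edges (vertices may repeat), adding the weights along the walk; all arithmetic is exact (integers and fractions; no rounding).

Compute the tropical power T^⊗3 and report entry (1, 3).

T^⊗2:
  [10, -8, 9]
  [-10, -8, -5]
  [-15, -13, 3]
T^⊗3:
  [-14, -12, 4]
  [-14, -14, -9]
  [-19, -17, -14]
Key observation: the optimum is the walk 1->3->2->3, with weight 1 + (-9) + 12 = 4.
Optimal value attained by: walk 1->3->2->3.
Answer: (T^⊗3)[1][3] = 4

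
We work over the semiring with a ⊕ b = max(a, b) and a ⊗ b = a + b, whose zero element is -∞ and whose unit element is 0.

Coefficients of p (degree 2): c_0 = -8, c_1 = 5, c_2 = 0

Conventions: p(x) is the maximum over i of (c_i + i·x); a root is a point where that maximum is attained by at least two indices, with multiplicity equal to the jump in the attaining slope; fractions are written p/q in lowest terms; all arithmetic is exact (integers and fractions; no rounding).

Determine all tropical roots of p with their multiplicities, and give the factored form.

hull edge (i=0, c=-8) to (i=1, c=5): slope 13, span 1
hull edge (i=1, c=5) to (i=2, c=0): slope -5, span 1
Factored form: p(x) = 0 ⊗ (x ⊕ (-13)) ⊗ (x ⊕ 5)
Answer: roots = -13 (mult 1), 5 (mult 1)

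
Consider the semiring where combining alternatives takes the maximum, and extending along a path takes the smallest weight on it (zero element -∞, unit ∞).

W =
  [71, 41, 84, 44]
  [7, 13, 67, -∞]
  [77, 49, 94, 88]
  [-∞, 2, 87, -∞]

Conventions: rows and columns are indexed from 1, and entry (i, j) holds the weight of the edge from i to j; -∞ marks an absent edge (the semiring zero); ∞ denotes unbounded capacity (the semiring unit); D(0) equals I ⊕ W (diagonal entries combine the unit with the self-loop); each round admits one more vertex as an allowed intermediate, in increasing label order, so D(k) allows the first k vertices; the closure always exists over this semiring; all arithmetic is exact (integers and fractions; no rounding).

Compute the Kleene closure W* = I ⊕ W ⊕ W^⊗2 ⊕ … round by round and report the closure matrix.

D(0):
  [∞, 41, 84, 44]
  [7, ∞, 67, -∞]
  [77, 49, ∞, 88]
  [-∞, 2, 87, ∞]
D(1):
  [∞, 41, 84, 44]
  [7, ∞, 67, 7]
  [77, 49, ∞, 88]
  [-∞, 2, 87, ∞]
D(2):
  [∞, 41, 84, 44]
  [7, ∞, 67, 7]
  [77, 49, ∞, 88]
  [2, 2, 87, ∞]
D(3):
  [∞, 49, 84, 84]
  [67, ∞, 67, 67]
  [77, 49, ∞, 88]
  [77, 49, 87, ∞]
D(4):
  [∞, 49, 84, 84]
  [67, ∞, 67, 67]
  [77, 49, ∞, 88]
  [77, 49, 87, ∞]
Answer: W* = [[∞, 49, 84, 84], [67, ∞, 67, 67], [77, 49, ∞, 88], [77, 49, 87, ∞]]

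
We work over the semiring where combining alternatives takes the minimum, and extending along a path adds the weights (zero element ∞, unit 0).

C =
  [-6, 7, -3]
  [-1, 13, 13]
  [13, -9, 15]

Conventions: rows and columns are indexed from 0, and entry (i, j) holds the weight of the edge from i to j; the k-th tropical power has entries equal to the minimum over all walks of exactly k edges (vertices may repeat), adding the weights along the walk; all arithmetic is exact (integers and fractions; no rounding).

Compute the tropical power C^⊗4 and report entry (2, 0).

C^⊗2:
  [-12, -12, -9]
  [-7, 4, -4]
  [-10, 4, 4]
C^⊗3:
  [-18, -18, -15]
  [-13, -13, -10]
  [-16, -5, -13]
C^⊗4:
  [-24, -24, -21]
  [-19, -19, -16]
  [-22, -22, -19]
Key observation: the optimum is the walk 2->1->0->0->0, with weight (-9) + (-1) + (-6) + (-6) = -22.
Optimal value attained by: walk 2->1->0->0->0.
Answer: (C^⊗4)[2][0] = -22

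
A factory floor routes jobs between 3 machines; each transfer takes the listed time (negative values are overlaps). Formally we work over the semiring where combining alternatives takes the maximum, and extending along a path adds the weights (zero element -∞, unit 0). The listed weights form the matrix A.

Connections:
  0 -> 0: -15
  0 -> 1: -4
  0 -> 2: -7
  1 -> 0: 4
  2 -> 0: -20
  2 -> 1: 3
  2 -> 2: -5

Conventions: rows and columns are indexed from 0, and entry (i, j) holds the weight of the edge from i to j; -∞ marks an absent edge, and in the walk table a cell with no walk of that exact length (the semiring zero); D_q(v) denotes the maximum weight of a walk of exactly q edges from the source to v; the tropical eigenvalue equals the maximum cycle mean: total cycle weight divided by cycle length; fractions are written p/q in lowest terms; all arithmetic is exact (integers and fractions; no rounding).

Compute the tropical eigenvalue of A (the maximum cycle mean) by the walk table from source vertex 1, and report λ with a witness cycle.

q=0: [-∞, 0, -∞]
q=1: [4, -∞, -∞]
q=2: [-11, 0, -3]
q=3: [4, 0, -8]
Optimal cycle mean attained by: cycle 0->1->0, total (-4) + 4, length 2.
Answer: λ = 0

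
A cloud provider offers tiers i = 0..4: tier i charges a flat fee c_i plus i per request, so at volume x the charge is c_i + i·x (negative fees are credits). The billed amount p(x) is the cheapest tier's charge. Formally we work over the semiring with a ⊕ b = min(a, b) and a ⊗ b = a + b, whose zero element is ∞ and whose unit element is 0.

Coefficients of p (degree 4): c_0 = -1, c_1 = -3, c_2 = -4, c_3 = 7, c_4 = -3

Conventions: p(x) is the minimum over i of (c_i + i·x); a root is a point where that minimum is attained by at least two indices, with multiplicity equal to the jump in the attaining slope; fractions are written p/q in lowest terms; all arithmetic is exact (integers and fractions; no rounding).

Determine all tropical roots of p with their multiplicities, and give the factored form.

hull edge (i=0, c=-1) to (i=1, c=-3): slope -2, span 1
hull edge (i=1, c=-3) to (i=2, c=-4): slope -1, span 1
hull edge (i=2, c=-4) to (i=4, c=-3): slope 1/2, span 2
Factored form: p(x) = -3 ⊗ (x ⊕ (-1/2)) ⊗ (x ⊕ (-1/2)) ⊗ (x ⊕ 1) ⊗ (x ⊕ 2)
Answer: roots = -1/2 (mult 2), 1 (mult 1), 2 (mult 1)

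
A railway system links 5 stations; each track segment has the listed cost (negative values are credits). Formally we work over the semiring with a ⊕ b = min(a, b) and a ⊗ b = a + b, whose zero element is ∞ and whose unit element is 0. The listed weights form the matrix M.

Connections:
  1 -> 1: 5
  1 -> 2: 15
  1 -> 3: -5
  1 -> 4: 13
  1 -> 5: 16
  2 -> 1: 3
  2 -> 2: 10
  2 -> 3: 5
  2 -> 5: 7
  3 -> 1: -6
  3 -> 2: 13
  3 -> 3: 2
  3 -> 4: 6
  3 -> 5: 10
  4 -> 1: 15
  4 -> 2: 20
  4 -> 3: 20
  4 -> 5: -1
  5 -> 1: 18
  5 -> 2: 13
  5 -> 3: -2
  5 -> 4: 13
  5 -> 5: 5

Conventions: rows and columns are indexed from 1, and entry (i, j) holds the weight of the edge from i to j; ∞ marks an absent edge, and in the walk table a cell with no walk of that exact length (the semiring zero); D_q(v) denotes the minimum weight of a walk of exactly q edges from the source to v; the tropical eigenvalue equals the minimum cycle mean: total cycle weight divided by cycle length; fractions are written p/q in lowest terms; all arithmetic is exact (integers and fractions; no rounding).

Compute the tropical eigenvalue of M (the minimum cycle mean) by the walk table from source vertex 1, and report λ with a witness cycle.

q=0: [0, ∞, ∞, ∞, ∞]
q=1: [5, 15, -5, 13, 16]
q=2: [-11, 8, -3, 1, 5]
q=3: [-9, 4, -16, 2, 0]
q=4: [-22, -3, -14, -10, -6]
q=5: [-20, -7, -27, -9, -11]
Optimal cycle mean attained by: cycle 1->3->1, total (-5) + (-6), length 2.
Answer: λ = -11/2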